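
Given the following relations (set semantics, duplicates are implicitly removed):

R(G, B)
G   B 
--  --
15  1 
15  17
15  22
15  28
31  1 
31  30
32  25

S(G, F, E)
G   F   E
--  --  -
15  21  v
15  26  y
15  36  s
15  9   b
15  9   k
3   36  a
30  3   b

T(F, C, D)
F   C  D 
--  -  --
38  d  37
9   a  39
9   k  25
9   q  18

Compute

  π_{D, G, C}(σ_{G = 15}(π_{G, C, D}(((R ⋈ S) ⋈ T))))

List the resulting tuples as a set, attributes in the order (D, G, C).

{(18, 15, q), (25, 15, k), (39, 15, a)}

R ⋈ S (natural join on G): {(15, 1, 21, v), (15, 1, 26, y), (15, 1, 36, s), (15, 1, 9, b), (15, 1, 9, k), (15, 17, 21, v), (15, 17, 26, y), (15, 17, 36, s), (15, 17, 9, b), (15, 17, 9, k), (15, 22, 21, v), (15, 22, 26, y), (15, 22, 36, s), (15, 22, 9, b), (15, 22, 9, k), (15, 28, 21, v), (15, 28, 26, y), (15, 28, 36, s), (15, 28, 9, b), (15, 28, 9, k)}
(R ⋈ S) ⋈ T (natural join on F): {(15, 1, 9, b, a, 39), (15, 1, 9, b, k, 25), (15, 1, 9, b, q, 18), (15, 1, 9, k, a, 39), (15, 1, 9, k, k, 25), (15, 1, 9, k, q, 18), (15, 17, 9, b, a, 39), (15, 17, 9, b, k, 25), (15, 17, 9, b, q, 18), (15, 17, 9, k, a, 39), (15, 17, 9, k, k, 25), (15, 17, 9, k, q, 18), (15, 22, 9, b, a, 39), (15, 22, 9, b, k, 25), (15, 22, 9, b, q, 18), (15, 22, 9, k, a, 39), (15, 22, 9, k, k, 25), (15, 22, 9, k, q, 18), (15, 28, 9, b, a, 39), (15, 28, 9, b, k, 25), (15, 28, 9, b, q, 18), (15, 28, 9, k, a, 39), (15, 28, 9, k, k, 25), (15, 28, 9, k, q, 18)}
π_{G, C, D} gives {(15, a, 39), (15, k, 25), (15, q, 18)} (21 duplicate(s) eliminated).
Filtering on G = 15 leaves {(15, a, 39), (15, k, 25), (15, q, 18)}.
π_{D, G, C} gives {(18, 15, q), (25, 15, k), (39, 15, a)}.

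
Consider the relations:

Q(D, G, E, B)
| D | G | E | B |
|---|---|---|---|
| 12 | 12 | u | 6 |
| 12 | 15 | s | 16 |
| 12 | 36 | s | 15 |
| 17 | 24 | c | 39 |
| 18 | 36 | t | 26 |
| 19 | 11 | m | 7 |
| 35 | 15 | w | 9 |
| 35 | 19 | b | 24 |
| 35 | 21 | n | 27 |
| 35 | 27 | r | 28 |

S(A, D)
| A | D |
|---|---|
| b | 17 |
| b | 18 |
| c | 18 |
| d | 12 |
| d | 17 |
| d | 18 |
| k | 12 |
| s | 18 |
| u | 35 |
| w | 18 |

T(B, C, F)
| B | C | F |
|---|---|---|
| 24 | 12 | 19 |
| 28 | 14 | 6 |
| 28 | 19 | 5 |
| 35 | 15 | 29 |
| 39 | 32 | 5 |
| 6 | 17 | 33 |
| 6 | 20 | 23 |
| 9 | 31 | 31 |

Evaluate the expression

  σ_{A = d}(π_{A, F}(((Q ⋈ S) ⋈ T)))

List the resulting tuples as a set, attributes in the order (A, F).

{(d, 23), (d, 33), (d, 5)}

Q ⋈ S (natural join on D): {(12, 12, u, 6, d), (12, 12, u, 6, k), (12, 15, s, 16, d), (12, 15, s, 16, k), (12, 36, s, 15, d), (12, 36, s, 15, k), (17, 24, c, 39, b), (17, 24, c, 39, d), (18, 36, t, 26, b), (18, 36, t, 26, c), (18, 36, t, 26, d), (18, 36, t, 26, s), (18, 36, t, 26, w), (35, 15, w, 9, u), (35, 19, b, 24, u), (35, 21, n, 27, u), (35, 27, r, 28, u)}
(Q ⋈ S) ⋈ T (natural join on B): {(12, 12, u, 6, d, 17, 33), (12, 12, u, 6, d, 20, 23), (12, 12, u, 6, k, 17, 33), (12, 12, u, 6, k, 20, 23), (17, 24, c, 39, b, 32, 5), (17, 24, c, 39, d, 32, 5), (35, 15, w, 9, u, 31, 31), (35, 19, b, 24, u, 12, 19), (35, 27, r, 28, u, 14, 6), (35, 27, r, 28, u, 19, 5)}
π_{A, F} gives {(b, 5), (d, 23), (d, 33), (d, 5), (k, 23), (k, 33), (u, 19), (u, 31), (u, 5), (u, 6)}.
Selection A = d: {(d, 23), (d, 33), (d, 5)}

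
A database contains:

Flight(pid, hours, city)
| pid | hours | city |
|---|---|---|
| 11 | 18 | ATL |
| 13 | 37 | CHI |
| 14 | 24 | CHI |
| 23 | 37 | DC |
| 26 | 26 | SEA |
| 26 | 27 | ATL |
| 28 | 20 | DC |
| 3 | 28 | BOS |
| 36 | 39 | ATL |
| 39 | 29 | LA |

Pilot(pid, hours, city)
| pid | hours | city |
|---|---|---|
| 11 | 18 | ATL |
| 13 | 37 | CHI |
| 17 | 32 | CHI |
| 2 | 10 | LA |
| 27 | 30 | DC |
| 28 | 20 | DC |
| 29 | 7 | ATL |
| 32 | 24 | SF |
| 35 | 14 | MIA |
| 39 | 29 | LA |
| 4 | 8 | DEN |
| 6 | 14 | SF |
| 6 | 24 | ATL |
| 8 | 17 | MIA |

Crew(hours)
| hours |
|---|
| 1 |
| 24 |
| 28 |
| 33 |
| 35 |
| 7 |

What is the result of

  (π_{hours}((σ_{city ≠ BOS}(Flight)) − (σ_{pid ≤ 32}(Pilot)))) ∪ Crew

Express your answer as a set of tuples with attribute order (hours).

{1, 24, 26, 27, 28, 29, 33, 35, 37, 39, 7}

σ[city ≠ BOS]: keep tuples satisfying city ≠ BOS → {(11, 18, ATL), (13, 37, CHI), (14, 24, CHI), (23, 37, DC), (26, 26, SEA), (26, 27, ATL), (28, 20, DC), (36, 39, ATL), (39, 29, LA)}
σ[pid ≤ 32]: keep tuples satisfying pid ≤ 32 → {(11, 18, ATL), (13, 37, CHI), (17, 32, CHI), (2, 10, LA), (27, 30, DC), (28, 20, DC), (29, 7, ATL), (32, 24, SF), (4, 8, DEN), (6, 14, SF), (6, 24, ATL), (8, 17, MIA)}
Difference: {(11, 18, ATL), (13, 37, CHI), (14, 24, CHI), (23, 37, DC), (26, 26, SEA), (26, 27, ATL), (28, 20, DC), (36, 39, ATL), (39, 29, LA)} with {(11, 18, ATL), (13, 37, CHI), (17, 32, CHI), (2, 10, LA), (27, 30, DC), (28, 20, DC), (29, 7, ATL), (32, 24, SF), (4, 8, DEN), (6, 14, SF), (6, 24, ATL), (8, 17, MIA)} → {(14, 24, CHI), (23, 37, DC), (26, 26, SEA), (26, 27, ATL), (36, 39, ATL), (39, 29, LA)}
π[hours]: project onto (hours) → {24, 26, 27, 29, 37, 39}
Union: {24, 26, 27, 29, 37, 39} with {1, 24, 28, 33, 35, 7} → {1, 24, 26, 27, 28, 29, 33, 35, 37, 39, 7}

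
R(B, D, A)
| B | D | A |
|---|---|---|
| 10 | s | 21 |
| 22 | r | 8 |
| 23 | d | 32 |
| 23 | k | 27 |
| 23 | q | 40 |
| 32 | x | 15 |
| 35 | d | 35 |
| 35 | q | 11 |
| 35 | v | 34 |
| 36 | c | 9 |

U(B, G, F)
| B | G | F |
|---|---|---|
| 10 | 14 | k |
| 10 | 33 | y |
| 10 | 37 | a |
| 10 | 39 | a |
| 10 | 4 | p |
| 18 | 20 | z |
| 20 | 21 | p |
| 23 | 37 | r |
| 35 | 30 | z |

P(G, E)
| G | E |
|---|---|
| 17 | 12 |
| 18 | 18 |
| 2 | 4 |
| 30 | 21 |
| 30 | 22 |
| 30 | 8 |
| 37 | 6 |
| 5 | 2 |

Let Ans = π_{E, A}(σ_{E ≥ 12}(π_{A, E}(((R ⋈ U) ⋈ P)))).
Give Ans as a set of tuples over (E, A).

Natural join on B: {(10, s, 21, 14, k), (10, s, 21, 33, y), (10, s, 21, 37, a), (10, s, 21, 39, a), (10, s, 21, 4, p), (23, d, 32, 37, r), (23, k, 27, 37, r), (23, q, 40, 37, r), (35, d, 35, 30, z), (35, q, 11, 30, z), (35, v, 34, 30, z)}
Natural join on G: {(10, s, 21, 37, a, 6), (23, d, 32, 37, r, 6), (23, k, 27, 37, r, 6), (23, q, 40, 37, r, 6), (35, d, 35, 30, z, 21), (35, d, 35, 30, z, 22), (35, d, 35, 30, z, 8), (35, q, 11, 30, z, 21), (35, q, 11, 30, z, 22), (35, q, 11, 30, z, 8), (35, v, 34, 30, z, 21), (35, v, 34, 30, z, 22), (35, v, 34, 30, z, 8)}
Projecting to A, E: {(11, 21), (11, 22), (11, 8), (21, 6), (27, 6), (32, 6), (34, 21), (34, 22), (34, 8), (35, 21), (35, 22), (35, 8), (40, 6)}
Apply σ_{E ≥ 12}; surviving tuples: {(11, 21), (11, 22), (34, 21), (34, 22), (35, 21), (35, 22)}
Projecting to E, A: {(21, 11), (21, 34), (21, 35), (22, 11), (22, 34), (22, 35)}

{(21, 11), (21, 34), (21, 35), (22, 11), (22, 34), (22, 35)}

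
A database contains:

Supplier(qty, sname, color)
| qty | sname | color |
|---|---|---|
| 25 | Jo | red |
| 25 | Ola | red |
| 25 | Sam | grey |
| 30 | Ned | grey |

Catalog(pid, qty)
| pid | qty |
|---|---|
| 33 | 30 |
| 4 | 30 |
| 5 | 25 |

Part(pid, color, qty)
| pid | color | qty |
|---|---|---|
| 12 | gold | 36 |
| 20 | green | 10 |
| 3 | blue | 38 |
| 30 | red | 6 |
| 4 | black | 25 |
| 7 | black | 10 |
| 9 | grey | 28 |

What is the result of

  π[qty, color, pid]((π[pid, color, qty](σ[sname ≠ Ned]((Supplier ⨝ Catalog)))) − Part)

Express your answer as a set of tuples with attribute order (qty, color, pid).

Joining Supplier and Catalog on qty yields {(25, Jo, red, 5), (25, Ola, red, 5), (25, Sam, grey, 5), (30, Ned, grey, 33), (30, Ned, grey, 4)}.
Selection sname ≠ Ned: {(25, Jo, red, 5), (25, Ola, red, 5), (25, Sam, grey, 5)}
Projecting to pid, color, qty (1 duplicate(s) eliminated): {(5, grey, 25), (5, red, 25)}
Set difference of the two operands is {(5, grey, 25), (5, red, 25)}.
Projecting to qty, color, pid: {(25, grey, 5), (25, red, 5)}

{(25, grey, 5), (25, red, 5)}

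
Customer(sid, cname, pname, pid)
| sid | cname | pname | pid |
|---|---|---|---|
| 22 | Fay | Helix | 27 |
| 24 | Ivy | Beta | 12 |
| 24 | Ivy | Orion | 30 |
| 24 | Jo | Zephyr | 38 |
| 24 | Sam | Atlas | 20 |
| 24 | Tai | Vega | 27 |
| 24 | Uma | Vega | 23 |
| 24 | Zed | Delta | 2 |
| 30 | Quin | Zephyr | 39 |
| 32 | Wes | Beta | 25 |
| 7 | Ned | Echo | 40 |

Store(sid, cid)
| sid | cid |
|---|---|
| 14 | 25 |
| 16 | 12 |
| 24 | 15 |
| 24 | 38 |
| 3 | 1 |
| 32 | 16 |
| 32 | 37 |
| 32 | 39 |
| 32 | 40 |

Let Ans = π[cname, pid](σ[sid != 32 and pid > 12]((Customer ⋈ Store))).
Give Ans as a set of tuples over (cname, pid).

{(Ivy, 30), (Jo, 38), (Sam, 20), (Tai, 27), (Uma, 23)}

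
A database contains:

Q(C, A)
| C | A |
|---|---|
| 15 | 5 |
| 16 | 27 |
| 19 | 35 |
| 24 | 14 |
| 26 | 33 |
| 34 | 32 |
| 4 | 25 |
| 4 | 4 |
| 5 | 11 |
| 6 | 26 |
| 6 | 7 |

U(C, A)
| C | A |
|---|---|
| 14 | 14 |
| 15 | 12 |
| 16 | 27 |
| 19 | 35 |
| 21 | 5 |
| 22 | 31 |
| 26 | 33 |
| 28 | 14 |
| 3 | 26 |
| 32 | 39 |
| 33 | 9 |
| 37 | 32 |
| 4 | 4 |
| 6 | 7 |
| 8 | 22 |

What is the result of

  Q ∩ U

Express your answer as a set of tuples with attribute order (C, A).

{(16, 27), (19, 35), (26, 33), (4, 4), (6, 7)}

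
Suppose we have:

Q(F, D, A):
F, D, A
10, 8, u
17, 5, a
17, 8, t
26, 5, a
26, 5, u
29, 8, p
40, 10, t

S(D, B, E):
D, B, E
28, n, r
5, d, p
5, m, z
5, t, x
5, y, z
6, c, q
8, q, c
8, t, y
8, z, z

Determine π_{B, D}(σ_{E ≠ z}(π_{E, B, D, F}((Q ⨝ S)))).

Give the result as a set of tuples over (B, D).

{(d, 5), (q, 8), (t, 5), (t, 8)}

Q ⋈ S (natural join on D): {(10, 8, u, q, c), (10, 8, u, t, y), (10, 8, u, z, z), (17, 5, a, d, p), (17, 5, a, m, z), (17, 5, a, t, x), (17, 5, a, y, z), (17, 8, t, q, c), (17, 8, t, t, y), (17, 8, t, z, z), (26, 5, a, d, p), (26, 5, a, m, z), (26, 5, a, t, x), (26, 5, a, y, z), (26, 5, u, d, p), (26, 5, u, m, z), (26, 5, u, t, x), (26, 5, u, y, z), (29, 8, p, q, c), (29, 8, p, t, y), (29, 8, p, z, z)}
π[E, B, D, F]: project onto (E, B, D, F) (4 duplicate(s) eliminated) → {(c, q, 8, 10), (c, q, 8, 17), (c, q, 8, 29), (p, d, 5, 17), (p, d, 5, 26), (x, t, 5, 17), (x, t, 5, 26), (y, t, 8, 10), (y, t, 8, 17), (y, t, 8, 29), (z, m, 5, 17), (z, m, 5, 26), (z, y, 5, 17), (z, y, 5, 26), (z, z, 8, 10), (z, z, 8, 17), (z, z, 8, 29)}
Apply σ_{E ≠ z}; surviving tuples: {(c, q, 8, 10), (c, q, 8, 17), (c, q, 8, 29), (p, d, 5, 17), (p, d, 5, 26), (x, t, 5, 17), (x, t, 5, 26), (y, t, 8, 10), (y, t, 8, 17), (y, t, 8, 29)}
π[B, D]: project onto (B, D) (6 duplicate(s) eliminated) → {(d, 5), (q, 8), (t, 5), (t, 8)}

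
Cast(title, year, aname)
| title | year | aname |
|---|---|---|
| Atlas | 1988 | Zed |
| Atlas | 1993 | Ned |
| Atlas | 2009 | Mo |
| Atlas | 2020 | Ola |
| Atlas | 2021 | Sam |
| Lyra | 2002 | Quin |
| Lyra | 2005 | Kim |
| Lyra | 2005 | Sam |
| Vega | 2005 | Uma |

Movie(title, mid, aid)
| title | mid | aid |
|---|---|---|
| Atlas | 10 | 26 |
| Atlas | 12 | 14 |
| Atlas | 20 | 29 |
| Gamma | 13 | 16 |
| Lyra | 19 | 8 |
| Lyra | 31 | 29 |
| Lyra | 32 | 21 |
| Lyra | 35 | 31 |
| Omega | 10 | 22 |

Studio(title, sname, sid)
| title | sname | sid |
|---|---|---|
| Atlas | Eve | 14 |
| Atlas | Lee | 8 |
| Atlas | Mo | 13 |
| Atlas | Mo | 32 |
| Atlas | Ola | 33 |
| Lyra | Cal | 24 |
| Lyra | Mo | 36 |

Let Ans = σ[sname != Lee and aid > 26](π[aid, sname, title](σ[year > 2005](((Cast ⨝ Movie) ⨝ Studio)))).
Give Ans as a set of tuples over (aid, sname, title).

{(29, Eve, Atlas), (29, Mo, Atlas), (29, Ola, Atlas)}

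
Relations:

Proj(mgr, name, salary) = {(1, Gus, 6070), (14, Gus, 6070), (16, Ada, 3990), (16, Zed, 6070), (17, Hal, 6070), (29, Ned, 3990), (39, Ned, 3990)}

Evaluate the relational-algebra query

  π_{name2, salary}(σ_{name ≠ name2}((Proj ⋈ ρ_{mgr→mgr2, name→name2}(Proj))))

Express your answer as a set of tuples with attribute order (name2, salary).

{(Ada, 3990), (Gus, 6070), (Hal, 6070), (Ned, 3990), (Zed, 6070)}

ρ[mgr→mgr2, name→name2]: schema becomes (mgr2, name2, salary); tuples unchanged.
Joining Proj and ρ_{mgr→mgr2, name→name2}(Proj) on salary yields {(1, Gus, 6070, 1, Gus), (1, Gus, 6070, 14, Gus), (1, Gus, 6070, 16, Zed), (1, Gus, 6070, 17, Hal), (14, Gus, 6070, 1, Gus), (14, Gus, 6070, 14, Gus), (14, Gus, 6070, 16, Zed), (14, Gus, 6070, 17, Hal), (16, Ada, 3990, 16, Ada), (16, Ada, 3990, 29, Ned), (16, Ada, 3990, 39, Ned), (16, Zed, 6070, 1, Gus), (16, Zed, 6070, 14, Gus), (16, Zed, 6070, 16, Zed), (16, Zed, 6070, 17, Hal), (17, Hal, 6070, 1, Gus), (17, Hal, 6070, 14, Gus), (17, Hal, 6070, 16, Zed), (17, Hal, 6070, 17, Hal), (29, Ned, 3990, 16, Ada), (29, Ned, 3990, 29, Ned), (29, Ned, 3990, 39, Ned), (39, Ned, 3990, 16, Ada), (39, Ned, 3990, 29, Ned), (39, Ned, 3990, 39, Ned)}.
Apply σ_{name ≠ name2}; surviving tuples: {(1, Gus, 6070, 16, Zed), (1, Gus, 6070, 17, Hal), (14, Gus, 6070, 16, Zed), (14, Gus, 6070, 17, Hal), (16, Ada, 3990, 29, Ned), (16, Ada, 3990, 39, Ned), (16, Zed, 6070, 1, Gus), (16, Zed, 6070, 14, Gus), (16, Zed, 6070, 17, Hal), (17, Hal, 6070, 1, Gus), (17, Hal, 6070, 14, Gus), (17, Hal, 6070, 16, Zed), (29, Ned, 3990, 16, Ada), (39, Ned, 3990, 16, Ada)}
Keep only column(s) name2, salary (9 duplicate(s) eliminated): {(Ada, 3990), (Gus, 6070), (Hal, 6070), (Ned, 3990), (Zed, 6070)}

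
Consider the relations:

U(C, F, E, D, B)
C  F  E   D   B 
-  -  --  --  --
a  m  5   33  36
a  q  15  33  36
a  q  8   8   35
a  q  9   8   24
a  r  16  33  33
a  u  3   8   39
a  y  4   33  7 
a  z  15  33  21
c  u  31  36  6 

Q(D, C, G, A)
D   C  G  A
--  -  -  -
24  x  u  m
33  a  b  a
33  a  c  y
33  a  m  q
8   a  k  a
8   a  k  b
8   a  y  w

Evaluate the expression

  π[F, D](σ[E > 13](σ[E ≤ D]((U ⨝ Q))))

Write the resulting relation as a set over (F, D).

{(q, 33), (r, 33), (z, 33)}

U ⋈ Q (natural join on C, D): {(a, m, 5, 33, 36, b, a), (a, m, 5, 33, 36, c, y), (a, m, 5, 33, 36, m, q), (a, q, 15, 33, 36, b, a), (a, q, 15, 33, 36, c, y), (a, q, 15, 33, 36, m, q), (a, q, 8, 8, 35, k, a), (a, q, 8, 8, 35, k, b), (a, q, 8, 8, 35, y, w), (a, q, 9, 8, 24, k, a), (a, q, 9, 8, 24, k, b), (a, q, 9, 8, 24, y, w), (a, r, 16, 33, 33, b, a), (a, r, 16, 33, 33, c, y), (a, r, 16, 33, 33, m, q), (a, u, 3, 8, 39, k, a), (a, u, 3, 8, 39, k, b), (a, u, 3, 8, 39, y, w), (a, y, 4, 33, 7, b, a), (a, y, 4, 33, 7, c, y), (a, y, 4, 33, 7, m, q), (a, z, 15, 33, 21, b, a), (a, z, 15, 33, 21, c, y), (a, z, 15, 33, 21, m, q)}
Apply σ_{E ≤ D}; surviving tuples: {(a, m, 5, 33, 36, b, a), (a, m, 5, 33, 36, c, y), (a, m, 5, 33, 36, m, q), (a, q, 15, 33, 36, b, a), (a, q, 15, 33, 36, c, y), (a, q, 15, 33, 36, m, q), (a, q, 8, 8, 35, k, a), (a, q, 8, 8, 35, k, b), (a, q, 8, 8, 35, y, w), (a, r, 16, 33, 33, b, a), (a, r, 16, 33, 33, c, y), (a, r, 16, 33, 33, m, q), (a, u, 3, 8, 39, k, a), (a, u, 3, 8, 39, k, b), (a, u, 3, 8, 39, y, w), (a, y, 4, 33, 7, b, a), (a, y, 4, 33, 7, c, y), (a, y, 4, 33, 7, m, q), (a, z, 15, 33, 21, b, a), (a, z, 15, 33, 21, c, y), (a, z, 15, 33, 21, m, q)}
Apply σ_{E > 13}; surviving tuples: {(a, q, 15, 33, 36, b, a), (a, q, 15, 33, 36, c, y), (a, q, 15, 33, 36, m, q), (a, r, 16, 33, 33, b, a), (a, r, 16, 33, 33, c, y), (a, r, 16, 33, 33, m, q), (a, z, 15, 33, 21, b, a), (a, z, 15, 33, 21, c, y), (a, z, 15, 33, 21, m, q)}
π_{F, D} gives {(q, 33), (r, 33), (z, 33)} (6 duplicate(s) eliminated).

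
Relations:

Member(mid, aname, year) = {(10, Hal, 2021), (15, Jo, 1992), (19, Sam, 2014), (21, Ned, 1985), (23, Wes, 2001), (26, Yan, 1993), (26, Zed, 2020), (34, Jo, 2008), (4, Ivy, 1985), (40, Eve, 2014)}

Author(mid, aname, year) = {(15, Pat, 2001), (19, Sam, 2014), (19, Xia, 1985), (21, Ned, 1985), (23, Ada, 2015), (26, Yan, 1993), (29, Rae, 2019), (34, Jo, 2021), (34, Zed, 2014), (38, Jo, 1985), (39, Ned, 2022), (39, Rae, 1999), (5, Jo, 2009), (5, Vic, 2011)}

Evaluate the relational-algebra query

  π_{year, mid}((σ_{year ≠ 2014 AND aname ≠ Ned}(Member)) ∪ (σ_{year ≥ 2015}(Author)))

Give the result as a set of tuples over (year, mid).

{(1985, 4), (1992, 15), (1993, 26), (2001, 23), (2008, 34), (2015, 23), (2019, 29), (2020, 26), (2021, 10), (2021, 34), (2022, 39)}

Selection year ≠ 2014 AND aname ≠ Ned: {(10, Hal, 2021), (15, Jo, 1992), (23, Wes, 2001), (26, Yan, 1993), (26, Zed, 2020), (34, Jo, 2008), (4, Ivy, 1985)}
Selection year ≥ 2015: {(23, Ada, 2015), (29, Rae, 2019), (34, Jo, 2021), (39, Ned, 2022)}
Taking the union: {(10, Hal, 2021), (15, Jo, 1992), (23, Ada, 2015), (23, Wes, 2001), (26, Yan, 1993), (26, Zed, 2020), (29, Rae, 2019), (34, Jo, 2008), (34, Jo, 2021), (39, Ned, 2022), (4, Ivy, 1985)}
π[year, mid]: project onto (year, mid) → {(1985, 4), (1992, 15), (1993, 26), (2001, 23), (2008, 34), (2015, 23), (2019, 29), (2020, 26), (2021, 10), (2021, 34), (2022, 39)}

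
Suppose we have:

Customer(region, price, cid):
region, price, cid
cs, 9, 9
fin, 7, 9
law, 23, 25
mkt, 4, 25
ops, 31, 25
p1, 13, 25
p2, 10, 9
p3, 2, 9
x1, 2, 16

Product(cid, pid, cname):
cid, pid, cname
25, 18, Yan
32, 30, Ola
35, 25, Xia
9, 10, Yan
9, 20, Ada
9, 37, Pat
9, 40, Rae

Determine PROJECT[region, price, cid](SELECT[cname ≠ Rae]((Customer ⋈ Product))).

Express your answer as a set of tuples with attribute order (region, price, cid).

{(cs, 9, 9), (fin, 7, 9), (law, 23, 25), (mkt, 4, 25), (ops, 31, 25), (p1, 13, 25), (p2, 10, 9), (p3, 2, 9)}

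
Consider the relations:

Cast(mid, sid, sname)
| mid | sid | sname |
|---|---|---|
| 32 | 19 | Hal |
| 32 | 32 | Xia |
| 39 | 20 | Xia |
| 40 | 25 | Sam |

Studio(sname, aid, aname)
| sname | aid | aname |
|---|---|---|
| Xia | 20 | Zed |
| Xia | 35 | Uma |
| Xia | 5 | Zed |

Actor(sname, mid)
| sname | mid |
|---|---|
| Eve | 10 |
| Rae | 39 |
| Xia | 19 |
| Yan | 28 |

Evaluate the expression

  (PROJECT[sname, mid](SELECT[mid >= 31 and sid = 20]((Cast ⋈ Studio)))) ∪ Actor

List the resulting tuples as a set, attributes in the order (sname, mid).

Natural join on sname: {(32, 32, Xia, 20, Zed), (32, 32, Xia, 35, Uma), (32, 32, Xia, 5, Zed), (39, 20, Xia, 20, Zed), (39, 20, Xia, 35, Uma), (39, 20, Xia, 5, Zed)}
Filtering on mid >= 31 and sid = 20 leaves {(39, 20, Xia, 20, Zed), (39, 20, Xia, 35, Uma), (39, 20, Xia, 5, Zed)}.
Keep only column(s) sname, mid (2 duplicate(s) eliminated): {(Xia, 39)}
Set union of the two operands is {(Eve, 10), (Rae, 39), (Xia, 19), (Xia, 39), (Yan, 28)}.

{(Eve, 10), (Rae, 39), (Xia, 19), (Xia, 39), (Yan, 28)}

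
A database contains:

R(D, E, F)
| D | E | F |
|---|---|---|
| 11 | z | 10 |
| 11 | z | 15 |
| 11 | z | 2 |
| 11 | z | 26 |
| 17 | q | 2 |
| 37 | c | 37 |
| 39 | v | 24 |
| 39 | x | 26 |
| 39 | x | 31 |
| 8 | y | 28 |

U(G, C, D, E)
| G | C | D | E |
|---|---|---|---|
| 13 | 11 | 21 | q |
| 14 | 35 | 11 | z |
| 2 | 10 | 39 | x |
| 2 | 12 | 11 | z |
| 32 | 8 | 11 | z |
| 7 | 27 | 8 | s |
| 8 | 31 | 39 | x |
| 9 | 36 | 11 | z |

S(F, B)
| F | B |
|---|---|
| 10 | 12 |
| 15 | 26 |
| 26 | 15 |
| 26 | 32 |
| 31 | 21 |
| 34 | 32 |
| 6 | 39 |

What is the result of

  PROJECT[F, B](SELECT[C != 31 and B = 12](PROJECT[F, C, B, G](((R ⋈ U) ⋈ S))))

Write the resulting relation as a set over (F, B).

Natural join on D, E: {(11, z, 10, 14, 35), (11, z, 10, 2, 12), (11, z, 10, 32, 8), (11, z, 10, 9, 36), (11, z, 15, 14, 35), (11, z, 15, 2, 12), (11, z, 15, 32, 8), (11, z, 15, 9, 36), (11, z, 2, 14, 35), (11, z, 2, 2, 12), (11, z, 2, 32, 8), (11, z, 2, 9, 36), (11, z, 26, 14, 35), (11, z, 26, 2, 12), (11, z, 26, 32, 8), (11, z, 26, 9, 36), (39, x, 26, 2, 10), (39, x, 26, 8, 31), (39, x, 31, 2, 10), (39, x, 31, 8, 31)}
Natural join on F: {(11, z, 10, 14, 35, 12), (11, z, 10, 2, 12, 12), (11, z, 10, 32, 8, 12), (11, z, 10, 9, 36, 12), (11, z, 15, 14, 35, 26), (11, z, 15, 2, 12, 26), (11, z, 15, 32, 8, 26), (11, z, 15, 9, 36, 26), (11, z, 26, 14, 35, 15), (11, z, 26, 14, 35, 32), (11, z, 26, 2, 12, 15), (11, z, 26, 2, 12, 32), (11, z, 26, 32, 8, 15), (11, z, 26, 32, 8, 32), (11, z, 26, 9, 36, 15), (11, z, 26, 9, 36, 32), (39, x, 26, 2, 10, 15), (39, x, 26, 2, 10, 32), (39, x, 26, 8, 31, 15), (39, x, 26, 8, 31, 32), (39, x, 31, 2, 10, 21), (39, x, 31, 8, 31, 21)}
π[F, C, B, G]: project onto (F, C, B, G) → {(10, 12, 12, 2), (10, 35, 12, 14), (10, 36, 12, 9), (10, 8, 12, 32), (15, 12, 26, 2), (15, 35, 26, 14), (15, 36, 26, 9), (15, 8, 26, 32), (26, 10, 15, 2), (26, 10, 32, 2), (26, 12, 15, 2), (26, 12, 32, 2), (26, 31, 15, 8), (26, 31, 32, 8), (26, 35, 15, 14), (26, 35, 32, 14), (26, 36, 15, 9), (26, 36, 32, 9), (26, 8, 15, 32), (26, 8, 32, 32), (31, 10, 21, 2), (31, 31, 21, 8)}
Selection C != 31 and B = 12: {(10, 12, 12, 2), (10, 35, 12, 14), (10, 36, 12, 9), (10, 8, 12, 32)}
π[F, B]: project onto (F, B) (3 duplicate(s) eliminated) → {(10, 12)}

{(10, 12)}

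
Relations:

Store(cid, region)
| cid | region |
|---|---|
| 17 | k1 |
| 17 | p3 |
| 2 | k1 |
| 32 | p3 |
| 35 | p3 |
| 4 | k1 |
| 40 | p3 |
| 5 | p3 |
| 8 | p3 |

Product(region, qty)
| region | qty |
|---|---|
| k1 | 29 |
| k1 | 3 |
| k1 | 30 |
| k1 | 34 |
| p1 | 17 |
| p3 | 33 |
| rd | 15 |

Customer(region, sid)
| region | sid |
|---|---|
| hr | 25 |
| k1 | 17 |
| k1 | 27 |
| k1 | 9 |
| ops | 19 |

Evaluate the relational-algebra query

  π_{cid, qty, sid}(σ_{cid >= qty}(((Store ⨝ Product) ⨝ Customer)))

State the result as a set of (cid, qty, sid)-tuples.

Joining Store and Product on region yields {(17, k1, 29), (17, k1, 3), (17, k1, 30), (17, k1, 34), (17, p3, 33), (2, k1, 29), (2, k1, 3), (2, k1, 30), (2, k1, 34), (32, p3, 33), (35, p3, 33), (4, k1, 29), (4, k1, 3), (4, k1, 30), (4, k1, 34), (40, p3, 33), (5, p3, 33), (8, p3, 33)}.
Joining (Store ⨝ Product) and Customer on region yields {(17, k1, 29, 17), (17, k1, 29, 27), (17, k1, 29, 9), (17, k1, 3, 17), (17, k1, 3, 27), (17, k1, 3, 9), (17, k1, 30, 17), (17, k1, 30, 27), (17, k1, 30, 9), (17, k1, 34, 17), (17, k1, 34, 27), (17, k1, 34, 9), (2, k1, 29, 17), (2, k1, 29, 27), (2, k1, 29, 9), (2, k1, 3, 17), (2, k1, 3, 27), (2, k1, 3, 9), (2, k1, 30, 17), (2, k1, 30, 27), (2, k1, 30, 9), (2, k1, 34, 17), (2, k1, 34, 27), (2, k1, 34, 9), (4, k1, 29, 17), (4, k1, 29, 27), (4, k1, 29, 9), (4, k1, 3, 17), (4, k1, 3, 27), (4, k1, 3, 9), (4, k1, 30, 17), (4, k1, 30, 27), (4, k1, 30, 9), (4, k1, 34, 17), (4, k1, 34, 27), (4, k1, 34, 9)}.
σ[cid >= qty]: keep tuples satisfying cid >= qty → {(17, k1, 3, 17), (17, k1, 3, 27), (17, k1, 3, 9), (4, k1, 3, 17), (4, k1, 3, 27), (4, k1, 3, 9)}
π[cid, qty, sid]: project onto (cid, qty, sid) → {(17, 3, 17), (17, 3, 27), (17, 3, 9), (4, 3, 17), (4, 3, 27), (4, 3, 9)}

{(17, 3, 17), (17, 3, 27), (17, 3, 9), (4, 3, 17), (4, 3, 27), (4, 3, 9)}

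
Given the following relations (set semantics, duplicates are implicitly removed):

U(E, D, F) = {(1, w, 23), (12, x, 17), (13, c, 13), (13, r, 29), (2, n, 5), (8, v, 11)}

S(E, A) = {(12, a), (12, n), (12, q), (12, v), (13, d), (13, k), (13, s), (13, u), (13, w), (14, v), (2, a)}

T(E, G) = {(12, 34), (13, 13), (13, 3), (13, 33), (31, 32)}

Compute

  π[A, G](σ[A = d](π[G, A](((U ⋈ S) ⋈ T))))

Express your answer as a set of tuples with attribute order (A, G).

{(d, 13), (d, 3), (d, 33)}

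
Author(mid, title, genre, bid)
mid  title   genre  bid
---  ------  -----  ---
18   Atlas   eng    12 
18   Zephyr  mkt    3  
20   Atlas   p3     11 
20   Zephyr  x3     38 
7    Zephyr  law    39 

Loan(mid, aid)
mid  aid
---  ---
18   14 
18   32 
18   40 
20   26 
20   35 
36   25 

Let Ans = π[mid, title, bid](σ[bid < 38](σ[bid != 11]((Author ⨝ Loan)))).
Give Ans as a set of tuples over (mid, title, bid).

{(18, Atlas, 12), (18, Zephyr, 3)}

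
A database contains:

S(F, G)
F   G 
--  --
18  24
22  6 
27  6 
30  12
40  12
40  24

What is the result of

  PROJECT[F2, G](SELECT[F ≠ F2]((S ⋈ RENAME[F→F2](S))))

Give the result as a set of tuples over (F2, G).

ρ[F→F2]: schema becomes (F2, G); tuples unchanged.
Joining S and RENAME[F→F2](S) on G yields {(18, 24, 18), (18, 24, 40), (22, 6, 22), (22, 6, 27), (27, 6, 22), (27, 6, 27), (30, 12, 30), (30, 12, 40), (40, 12, 30), (40, 12, 40), (40, 24, 18), (40, 24, 40)}.
σ[F ≠ F2]: keep tuples satisfying F ≠ F2 → {(18, 24, 40), (22, 6, 27), (27, 6, 22), (30, 12, 40), (40, 12, 30), (40, 24, 18)}
Keep only column(s) F2, G: {(18, 24), (22, 6), (27, 6), (30, 12), (40, 12), (40, 24)}

{(18, 24), (22, 6), (27, 6), (30, 12), (40, 12), (40, 24)}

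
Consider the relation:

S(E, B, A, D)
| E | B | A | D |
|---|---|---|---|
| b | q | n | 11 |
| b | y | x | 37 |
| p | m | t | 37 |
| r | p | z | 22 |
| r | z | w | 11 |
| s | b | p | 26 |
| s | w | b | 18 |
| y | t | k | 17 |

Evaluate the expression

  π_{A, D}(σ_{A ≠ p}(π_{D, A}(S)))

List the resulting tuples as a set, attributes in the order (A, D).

π_{D, A} gives {(11, n), (11, w), (17, k), (18, b), (22, z), (26, p), (37, t), (37, x)}.
Apply σ_{A ≠ p}; surviving tuples: {(11, n), (11, w), (17, k), (18, b), (22, z), (37, t), (37, x)}
π_{A, D} gives {(b, 18), (k, 17), (n, 11), (t, 37), (w, 11), (x, 37), (z, 22)}.

{(b, 18), (k, 17), (n, 11), (t, 37), (w, 11), (x, 37), (z, 22)}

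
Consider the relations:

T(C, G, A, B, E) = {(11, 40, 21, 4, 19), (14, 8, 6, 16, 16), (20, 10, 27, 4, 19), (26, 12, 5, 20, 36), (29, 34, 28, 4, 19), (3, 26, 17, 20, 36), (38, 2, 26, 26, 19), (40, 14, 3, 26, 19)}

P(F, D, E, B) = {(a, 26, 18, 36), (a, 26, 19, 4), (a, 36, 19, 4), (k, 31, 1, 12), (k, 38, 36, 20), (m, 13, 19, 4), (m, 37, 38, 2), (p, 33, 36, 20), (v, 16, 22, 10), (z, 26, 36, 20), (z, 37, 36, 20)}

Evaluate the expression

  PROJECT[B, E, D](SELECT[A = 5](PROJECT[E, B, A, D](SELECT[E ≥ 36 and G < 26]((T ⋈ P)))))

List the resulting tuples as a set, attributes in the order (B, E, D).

Joining T and P on B, E yields {(11, 40, 21, 4, 19, a, 26), (11, 40, 21, 4, 19, a, 36), (11, 40, 21, 4, 19, m, 13), (20, 10, 27, 4, 19, a, 26), (20, 10, 27, 4, 19, a, 36), (20, 10, 27, 4, 19, m, 13), (26, 12, 5, 20, 36, k, 38), (26, 12, 5, 20, 36, p, 33), (26, 12, 5, 20, 36, z, 26), (26, 12, 5, 20, 36, z, 37), (29, 34, 28, 4, 19, a, 26), (29, 34, 28, 4, 19, a, 36), (29, 34, 28, 4, 19, m, 13), (3, 26, 17, 20, 36, k, 38), (3, 26, 17, 20, 36, p, 33), (3, 26, 17, 20, 36, z, 26), (3, 26, 17, 20, 36, z, 37)}.
Selection E ≥ 36 and G < 26: {(26, 12, 5, 20, 36, k, 38), (26, 12, 5, 20, 36, p, 33), (26, 12, 5, 20, 36, z, 26), (26, 12, 5, 20, 36, z, 37)}
Projecting to E, B, A, D: {(36, 20, 5, 26), (36, 20, 5, 33), (36, 20, 5, 37), (36, 20, 5, 38)}
Selection A = 5: {(36, 20, 5, 26), (36, 20, 5, 33), (36, 20, 5, 37), (36, 20, 5, 38)}
Projecting to B, E, D: {(20, 36, 26), (20, 36, 33), (20, 36, 37), (20, 36, 38)}

{(20, 36, 26), (20, 36, 33), (20, 36, 37), (20, 36, 38)}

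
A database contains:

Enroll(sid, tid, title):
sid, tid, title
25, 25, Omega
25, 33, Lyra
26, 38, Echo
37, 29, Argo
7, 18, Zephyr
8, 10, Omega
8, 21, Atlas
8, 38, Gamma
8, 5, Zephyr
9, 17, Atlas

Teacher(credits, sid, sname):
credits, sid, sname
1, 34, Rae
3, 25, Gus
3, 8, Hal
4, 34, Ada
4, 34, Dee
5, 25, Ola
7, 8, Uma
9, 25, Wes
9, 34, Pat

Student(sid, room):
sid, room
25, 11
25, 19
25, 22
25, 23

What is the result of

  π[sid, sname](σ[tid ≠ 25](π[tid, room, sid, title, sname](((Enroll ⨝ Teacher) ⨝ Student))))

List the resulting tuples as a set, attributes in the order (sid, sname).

{(25, Gus), (25, Ola), (25, Wes)}

Joining Enroll and Teacher on sid yields {(25, 25, Omega, 3, Gus), (25, 25, Omega, 5, Ola), (25, 25, Omega, 9, Wes), (25, 33, Lyra, 3, Gus), (25, 33, Lyra, 5, Ola), (25, 33, Lyra, 9, Wes), (8, 10, Omega, 3, Hal), (8, 10, Omega, 7, Uma), (8, 21, Atlas, 3, Hal), (8, 21, Atlas, 7, Uma), (8, 38, Gamma, 3, Hal), (8, 38, Gamma, 7, Uma), (8, 5, Zephyr, 3, Hal), (8, 5, Zephyr, 7, Uma)}.
Joining (Enroll ⨝ Teacher) and Student on sid yields {(25, 25, Omega, 3, Gus, 11), (25, 25, Omega, 3, Gus, 19), (25, 25, Omega, 3, Gus, 22), (25, 25, Omega, 3, Gus, 23), (25, 25, Omega, 5, Ola, 11), (25, 25, Omega, 5, Ola, 19), (25, 25, Omega, 5, Ola, 22), (25, 25, Omega, 5, Ola, 23), (25, 25, Omega, 9, Wes, 11), (25, 25, Omega, 9, Wes, 19), (25, 25, Omega, 9, Wes, 22), (25, 25, Omega, 9, Wes, 23), (25, 33, Lyra, 3, Gus, 11), (25, 33, Lyra, 3, Gus, 19), (25, 33, Lyra, 3, Gus, 22), (25, 33, Lyra, 3, Gus, 23), (25, 33, Lyra, 5, Ola, 11), (25, 33, Lyra, 5, Ola, 19), (25, 33, Lyra, 5, Ola, 22), (25, 33, Lyra, 5, Ola, 23), (25, 33, Lyra, 9, Wes, 11), (25, 33, Lyra, 9, Wes, 19), (25, 33, Lyra, 9, Wes, 22), (25, 33, Lyra, 9, Wes, 23)}.
π[tid, room, sid, title, sname]: project onto (tid, room, sid, title, sname) → {(25, 11, 25, Omega, Gus), (25, 11, 25, Omega, Ola), (25, 11, 25, Omega, Wes), (25, 19, 25, Omega, Gus), (25, 19, 25, Omega, Ola), (25, 19, 25, Omega, Wes), (25, 22, 25, Omega, Gus), (25, 22, 25, Omega, Ola), (25, 22, 25, Omega, Wes), (25, 23, 25, Omega, Gus), (25, 23, 25, Omega, Ola), (25, 23, 25, Omega, Wes), (33, 11, 25, Lyra, Gus), (33, 11, 25, Lyra, Ola), (33, 11, 25, Lyra, Wes), (33, 19, 25, Lyra, Gus), (33, 19, 25, Lyra, Ola), (33, 19, 25, Lyra, Wes), (33, 22, 25, Lyra, Gus), (33, 22, 25, Lyra, Ola), (33, 22, 25, Lyra, Wes), (33, 23, 25, Lyra, Gus), (33, 23, 25, Lyra, Ola), (33, 23, 25, Lyra, Wes)}
Selection tid ≠ 25: {(33, 11, 25, Lyra, Gus), (33, 11, 25, Lyra, Ola), (33, 11, 25, Lyra, Wes), (33, 19, 25, Lyra, Gus), (33, 19, 25, Lyra, Ola), (33, 19, 25, Lyra, Wes), (33, 22, 25, Lyra, Gus), (33, 22, 25, Lyra, Ola), (33, 22, 25, Lyra, Wes), (33, 23, 25, Lyra, Gus), (33, 23, 25, Lyra, Ola), (33, 23, 25, Lyra, Wes)}
π[sid, sname]: project onto (sid, sname) (9 duplicate(s) eliminated) → {(25, Gus), (25, Ola), (25, Wes)}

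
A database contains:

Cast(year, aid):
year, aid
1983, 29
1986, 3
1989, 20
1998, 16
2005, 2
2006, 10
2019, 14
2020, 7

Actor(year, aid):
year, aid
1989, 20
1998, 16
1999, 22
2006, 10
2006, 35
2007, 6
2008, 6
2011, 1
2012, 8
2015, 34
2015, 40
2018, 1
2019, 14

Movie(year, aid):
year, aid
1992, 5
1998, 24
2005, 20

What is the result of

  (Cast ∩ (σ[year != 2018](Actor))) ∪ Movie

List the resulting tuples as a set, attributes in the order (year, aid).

Selection year != 2018: {(1989, 20), (1998, 16), (1999, 22), (2006, 10), (2006, 35), (2007, 6), (2008, 6), (2011, 1), (2012, 8), (2015, 34), (2015, 40), (2019, 14)}
Intersection: {(1983, 29), (1986, 3), (1989, 20), (1998, 16), (2005, 2), (2006, 10), (2019, 14), (2020, 7)} with {(1989, 20), (1998, 16), (1999, 22), (2006, 10), (2006, 35), (2007, 6), (2008, 6), (2011, 1), (2012, 8), (2015, 34), (2015, 40), (2019, 14)} → {(1989, 20), (1998, 16), (2006, 10), (2019, 14)}
Union: {(1989, 20), (1998, 16), (2006, 10), (2019, 14)} with {(1992, 5), (1998, 24), (2005, 20)} → {(1989, 20), (1992, 5), (1998, 16), (1998, 24), (2005, 20), (2006, 10), (2019, 14)}

{(1989, 20), (1992, 5), (1998, 16), (1998, 24), (2005, 20), (2006, 10), (2019, 14)}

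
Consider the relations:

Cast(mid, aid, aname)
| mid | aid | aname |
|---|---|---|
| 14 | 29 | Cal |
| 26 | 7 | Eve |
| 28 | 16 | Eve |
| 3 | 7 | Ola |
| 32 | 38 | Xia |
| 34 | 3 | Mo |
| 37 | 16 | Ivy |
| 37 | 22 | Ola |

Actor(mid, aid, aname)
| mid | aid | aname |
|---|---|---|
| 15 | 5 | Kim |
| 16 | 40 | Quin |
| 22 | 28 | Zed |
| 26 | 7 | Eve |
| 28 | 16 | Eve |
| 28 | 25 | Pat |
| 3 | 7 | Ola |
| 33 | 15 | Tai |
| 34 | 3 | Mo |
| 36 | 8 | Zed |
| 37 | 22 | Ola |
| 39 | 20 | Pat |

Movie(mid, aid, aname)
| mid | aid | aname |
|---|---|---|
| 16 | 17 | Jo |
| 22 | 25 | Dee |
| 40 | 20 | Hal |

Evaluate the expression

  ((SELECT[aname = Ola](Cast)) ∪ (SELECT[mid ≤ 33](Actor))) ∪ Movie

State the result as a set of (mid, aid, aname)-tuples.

{(15, 5, Kim), (16, 17, Jo), (16, 40, Quin), (22, 25, Dee), (22, 28, Zed), (26, 7, Eve), (28, 16, Eve), (28, 25, Pat), (3, 7, Ola), (33, 15, Tai), (37, 22, Ola), (40, 20, Hal)}

Apply σ_{aname = Ola}; surviving tuples: {(3, 7, Ola), (37, 22, Ola)}
Apply σ_{mid ≤ 33}; surviving tuples: {(15, 5, Kim), (16, 40, Quin), (22, 28, Zed), (26, 7, Eve), (28, 16, Eve), (28, 25, Pat), (3, 7, Ola), (33, 15, Tai)}
Taking the union: {(15, 5, Kim), (16, 40, Quin), (22, 28, Zed), (26, 7, Eve), (28, 16, Eve), (28, 25, Pat), (3, 7, Ola), (33, 15, Tai), (37, 22, Ola)}
Taking the union: {(15, 5, Kim), (16, 17, Jo), (16, 40, Quin), (22, 25, Dee), (22, 28, Zed), (26, 7, Eve), (28, 16, Eve), (28, 25, Pat), (3, 7, Ola), (33, 15, Tai), (37, 22, Ola), (40, 20, Hal)}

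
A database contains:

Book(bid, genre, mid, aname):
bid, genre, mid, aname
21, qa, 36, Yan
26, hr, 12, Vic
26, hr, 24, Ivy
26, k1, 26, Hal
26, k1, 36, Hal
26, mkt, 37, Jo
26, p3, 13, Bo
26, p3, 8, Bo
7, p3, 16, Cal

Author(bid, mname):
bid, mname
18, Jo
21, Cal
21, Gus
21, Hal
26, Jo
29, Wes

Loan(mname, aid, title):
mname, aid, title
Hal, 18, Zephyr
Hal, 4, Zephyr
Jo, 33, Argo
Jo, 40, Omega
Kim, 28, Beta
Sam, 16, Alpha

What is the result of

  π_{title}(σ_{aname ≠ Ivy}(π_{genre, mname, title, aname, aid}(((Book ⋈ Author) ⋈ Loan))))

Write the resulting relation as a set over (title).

Joining Book and Author on bid yields {(21, qa, 36, Yan, Cal), (21, qa, 36, Yan, Gus), (21, qa, 36, Yan, Hal), (26, hr, 12, Vic, Jo), (26, hr, 24, Ivy, Jo), (26, k1, 26, Hal, Jo), (26, k1, 36, Hal, Jo), (26, mkt, 37, Jo, Jo), (26, p3, 13, Bo, Jo), (26, p3, 8, Bo, Jo)}.
Joining (Book ⋈ Author) and Loan on mname yields {(21, qa, 36, Yan, Hal, 18, Zephyr), (21, qa, 36, Yan, Hal, 4, Zephyr), (26, hr, 12, Vic, Jo, 33, Argo), (26, hr, 12, Vic, Jo, 40, Omega), (26, hr, 24, Ivy, Jo, 33, Argo), (26, hr, 24, Ivy, Jo, 40, Omega), (26, k1, 26, Hal, Jo, 33, Argo), (26, k1, 26, Hal, Jo, 40, Omega), (26, k1, 36, Hal, Jo, 33, Argo), (26, k1, 36, Hal, Jo, 40, Omega), (26, mkt, 37, Jo, Jo, 33, Argo), (26, mkt, 37, Jo, Jo, 40, Omega), (26, p3, 13, Bo, Jo, 33, Argo), (26, p3, 13, Bo, Jo, 40, Omega), (26, p3, 8, Bo, Jo, 33, Argo), (26, p3, 8, Bo, Jo, 40, Omega)}.
Keep only column(s) genre, mname, title, aname, aid (4 duplicate(s) eliminated): {(hr, Jo, Argo, Ivy, 33), (hr, Jo, Argo, Vic, 33), (hr, Jo, Omega, Ivy, 40), (hr, Jo, Omega, Vic, 40), (k1, Jo, Argo, Hal, 33), (k1, Jo, Omega, Hal, 40), (mkt, Jo, Argo, Jo, 33), (mkt, Jo, Omega, Jo, 40), (p3, Jo, Argo, Bo, 33), (p3, Jo, Omega, Bo, 40), (qa, Hal, Zephyr, Yan, 18), (qa, Hal, Zephyr, Yan, 4)}
Filtering on aname ≠ Ivy leaves {(hr, Jo, Argo, Vic, 33), (hr, Jo, Omega, Vic, 40), (k1, Jo, Argo, Hal, 33), (k1, Jo, Omega, Hal, 40), (mkt, Jo, Argo, Jo, 33), (mkt, Jo, Omega, Jo, 40), (p3, Jo, Argo, Bo, 33), (p3, Jo, Omega, Bo, 40), (qa, Hal, Zephyr, Yan, 18), (qa, Hal, Zephyr, Yan, 4)}.
Keep only column(s) title (7 duplicate(s) eliminated): {Argo, Omega, Zephyr}

{Argo, Omega, Zephyr}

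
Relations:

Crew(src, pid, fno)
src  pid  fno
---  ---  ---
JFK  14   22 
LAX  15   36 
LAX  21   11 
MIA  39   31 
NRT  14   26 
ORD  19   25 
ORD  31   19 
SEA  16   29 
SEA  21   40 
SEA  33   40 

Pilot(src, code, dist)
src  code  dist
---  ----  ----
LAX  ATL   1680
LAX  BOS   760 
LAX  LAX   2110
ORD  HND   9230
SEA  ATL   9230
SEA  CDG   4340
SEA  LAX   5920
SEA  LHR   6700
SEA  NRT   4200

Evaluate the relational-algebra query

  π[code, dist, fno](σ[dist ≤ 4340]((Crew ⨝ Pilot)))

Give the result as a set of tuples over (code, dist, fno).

Crew ⋈ Pilot (natural join on src): {(LAX, 15, 36, ATL, 1680), (LAX, 15, 36, BOS, 760), (LAX, 15, 36, LAX, 2110), (LAX, 21, 11, ATL, 1680), (LAX, 21, 11, BOS, 760), (LAX, 21, 11, LAX, 2110), (ORD, 19, 25, HND, 9230), (ORD, 31, 19, HND, 9230), (SEA, 16, 29, ATL, 9230), (SEA, 16, 29, CDG, 4340), (SEA, 16, 29, LAX, 5920), (SEA, 16, 29, LHR, 6700), (SEA, 16, 29, NRT, 4200), (SEA, 21, 40, ATL, 9230), (SEA, 21, 40, CDG, 4340), (SEA, 21, 40, LAX, 5920), (SEA, 21, 40, LHR, 6700), (SEA, 21, 40, NRT, 4200), (SEA, 33, 40, ATL, 9230), (SEA, 33, 40, CDG, 4340), (SEA, 33, 40, LAX, 5920), (SEA, 33, 40, LHR, 6700), (SEA, 33, 40, NRT, 4200)}
Selection dist ≤ 4340: {(LAX, 15, 36, ATL, 1680), (LAX, 15, 36, BOS, 760), (LAX, 15, 36, LAX, 2110), (LAX, 21, 11, ATL, 1680), (LAX, 21, 11, BOS, 760), (LAX, 21, 11, LAX, 2110), (SEA, 16, 29, CDG, 4340), (SEA, 16, 29, NRT, 4200), (SEA, 21, 40, CDG, 4340), (SEA, 21, 40, NRT, 4200), (SEA, 33, 40, CDG, 4340), (SEA, 33, 40, NRT, 4200)}
π_{code, dist, fno} gives {(ATL, 1680, 11), (ATL, 1680, 36), (BOS, 760, 11), (BOS, 760, 36), (CDG, 4340, 29), (CDG, 4340, 40), (LAX, 2110, 11), (LAX, 2110, 36), (NRT, 4200, 29), (NRT, 4200, 40)} (2 duplicate(s) eliminated).

{(ATL, 1680, 11), (ATL, 1680, 36), (BOS, 760, 11), (BOS, 760, 36), (CDG, 4340, 29), (CDG, 4340, 40), (LAX, 2110, 11), (LAX, 2110, 36), (NRT, 4200, 29), (NRT, 4200, 40)}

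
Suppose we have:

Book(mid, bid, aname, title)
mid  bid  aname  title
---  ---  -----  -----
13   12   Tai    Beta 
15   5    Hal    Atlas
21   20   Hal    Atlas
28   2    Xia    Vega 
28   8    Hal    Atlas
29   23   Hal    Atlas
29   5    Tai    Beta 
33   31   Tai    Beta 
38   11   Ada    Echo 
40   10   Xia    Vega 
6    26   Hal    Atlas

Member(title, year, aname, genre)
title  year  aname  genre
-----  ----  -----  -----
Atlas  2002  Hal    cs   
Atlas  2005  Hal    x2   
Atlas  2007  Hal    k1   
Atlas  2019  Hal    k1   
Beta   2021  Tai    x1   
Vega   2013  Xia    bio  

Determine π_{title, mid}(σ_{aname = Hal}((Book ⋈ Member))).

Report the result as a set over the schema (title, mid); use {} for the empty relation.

{(Atlas, 15), (Atlas, 21), (Atlas, 28), (Atlas, 29), (Atlas, 6)}

Book ⋈ Member (natural join on aname, title): {(13, 12, Tai, Beta, 2021, x1), (15, 5, Hal, Atlas, 2002, cs), (15, 5, Hal, Atlas, 2005, x2), (15, 5, Hal, Atlas, 2007, k1), (15, 5, Hal, Atlas, 2019, k1), (21, 20, Hal, Atlas, 2002, cs), (21, 20, Hal, Atlas, 2005, x2), (21, 20, Hal, Atlas, 2007, k1), (21, 20, Hal, Atlas, 2019, k1), (28, 2, Xia, Vega, 2013, bio), (28, 8, Hal, Atlas, 2002, cs), (28, 8, Hal, Atlas, 2005, x2), (28, 8, Hal, Atlas, 2007, k1), (28, 8, Hal, Atlas, 2019, k1), (29, 23, Hal, Atlas, 2002, cs), (29, 23, Hal, Atlas, 2005, x2), (29, 23, Hal, Atlas, 2007, k1), (29, 23, Hal, Atlas, 2019, k1), (29, 5, Tai, Beta, 2021, x1), (33, 31, Tai, Beta, 2021, x1), (40, 10, Xia, Vega, 2013, bio), (6, 26, Hal, Atlas, 2002, cs), (6, 26, Hal, Atlas, 2005, x2), (6, 26, Hal, Atlas, 2007, k1), (6, 26, Hal, Atlas, 2019, k1)}
Selection aname = Hal: {(15, 5, Hal, Atlas, 2002, cs), (15, 5, Hal, Atlas, 2005, x2), (15, 5, Hal, Atlas, 2007, k1), (15, 5, Hal, Atlas, 2019, k1), (21, 20, Hal, Atlas, 2002, cs), (21, 20, Hal, Atlas, 2005, x2), (21, 20, Hal, Atlas, 2007, k1), (21, 20, Hal, Atlas, 2019, k1), (28, 8, Hal, Atlas, 2002, cs), (28, 8, Hal, Atlas, 2005, x2), (28, 8, Hal, Atlas, 2007, k1), (28, 8, Hal, Atlas, 2019, k1), (29, 23, Hal, Atlas, 2002, cs), (29, 23, Hal, Atlas, 2005, x2), (29, 23, Hal, Atlas, 2007, k1), (29, 23, Hal, Atlas, 2019, k1), (6, 26, Hal, Atlas, 2002, cs), (6, 26, Hal, Atlas, 2005, x2), (6, 26, Hal, Atlas, 2007, k1), (6, 26, Hal, Atlas, 2019, k1)}
Projecting to title, mid (15 duplicate(s) eliminated): {(Atlas, 15), (Atlas, 21), (Atlas, 28), (Atlas, 29), (Atlas, 6)}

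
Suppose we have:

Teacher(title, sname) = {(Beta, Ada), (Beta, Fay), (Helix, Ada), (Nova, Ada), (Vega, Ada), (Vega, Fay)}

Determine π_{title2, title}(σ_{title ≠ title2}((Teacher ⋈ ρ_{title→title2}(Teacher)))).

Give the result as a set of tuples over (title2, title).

ρ[title→title2]: schema becomes (title2, sname); tuples unchanged.
Natural join on sname: {(Beta, Ada, Beta), (Beta, Ada, Helix), (Beta, Ada, Nova), (Beta, Ada, Vega), (Beta, Fay, Beta), (Beta, Fay, Vega), (Helix, Ada, Beta), (Helix, Ada, Helix), (Helix, Ada, Nova), (Helix, Ada, Vega), (Nova, Ada, Beta), (Nova, Ada, Helix), (Nova, Ada, Nova), (Nova, Ada, Vega), (Vega, Ada, Beta), (Vega, Ada, Helix), (Vega, Ada, Nova), (Vega, Ada, Vega), (Vega, Fay, Beta), (Vega, Fay, Vega)}
σ[title ≠ title2]: keep tuples satisfying title ≠ title2 → {(Beta, Ada, Helix), (Beta, Ada, Nova), (Beta, Ada, Vega), (Beta, Fay, Vega), (Helix, Ada, Beta), (Helix, Ada, Nova), (Helix, Ada, Vega), (Nova, Ada, Beta), (Nova, Ada, Helix), (Nova, Ada, Vega), (Vega, Ada, Beta), (Vega, Ada, Helix), (Vega, Ada, Nova), (Vega, Fay, Beta)}
π_{title2, title} gives {(Beta, Helix), (Beta, Nova), (Beta, Vega), (Helix, Beta), (Helix, Nova), (Helix, Vega), (Nova, Beta), (Nova, Helix), (Nova, Vega), (Vega, Beta), (Vega, Helix), (Vega, Nova)} (2 duplicate(s) eliminated).

{(Beta, Helix), (Beta, Nova), (Beta, Vega), (Helix, Beta), (Helix, Nova), (Helix, Vega), (Nova, Beta), (Nova, Helix), (Nova, Vega), (Vega, Beta), (Vega, Helix), (Vega, Nova)}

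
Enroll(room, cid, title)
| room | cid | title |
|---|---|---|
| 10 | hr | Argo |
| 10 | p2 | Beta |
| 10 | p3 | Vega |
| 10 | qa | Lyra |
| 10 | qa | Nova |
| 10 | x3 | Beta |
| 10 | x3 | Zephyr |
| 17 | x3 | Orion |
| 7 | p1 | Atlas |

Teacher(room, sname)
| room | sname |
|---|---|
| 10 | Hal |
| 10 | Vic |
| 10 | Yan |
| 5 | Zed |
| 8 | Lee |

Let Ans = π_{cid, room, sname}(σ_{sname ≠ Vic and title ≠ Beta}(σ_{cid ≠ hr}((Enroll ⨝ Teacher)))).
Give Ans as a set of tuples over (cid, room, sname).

{(p3, 10, Hal), (p3, 10, Yan), (qa, 10, Hal), (qa, 10, Yan), (x3, 10, Hal), (x3, 10, Yan)}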